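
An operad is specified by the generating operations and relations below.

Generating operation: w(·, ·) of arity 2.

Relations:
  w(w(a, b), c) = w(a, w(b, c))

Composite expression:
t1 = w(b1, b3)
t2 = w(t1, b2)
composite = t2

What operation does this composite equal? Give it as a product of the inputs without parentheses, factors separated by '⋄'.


The w-tree's shape is irrelevant; the b-reading-order decides.
w(b1, b3) collapses to b1 ⋄ b3
w(w(b1, b3), b2) collapses to b1 ⋄ b3 ⋄ b2

b1 ⋄ b3 ⋄ b2


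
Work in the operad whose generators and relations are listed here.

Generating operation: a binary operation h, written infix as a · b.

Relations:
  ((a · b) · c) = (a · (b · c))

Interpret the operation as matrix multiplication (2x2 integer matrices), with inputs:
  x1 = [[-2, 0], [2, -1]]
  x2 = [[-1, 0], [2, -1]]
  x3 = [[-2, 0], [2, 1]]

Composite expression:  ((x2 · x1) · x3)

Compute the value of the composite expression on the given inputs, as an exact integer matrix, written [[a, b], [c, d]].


[[-4, 0], [14, 1]]

(x2 · x1) = [[2, 0], [-6, 1]]
((x2 · x1) · x3) = [[-4, 0], [14, 1]]


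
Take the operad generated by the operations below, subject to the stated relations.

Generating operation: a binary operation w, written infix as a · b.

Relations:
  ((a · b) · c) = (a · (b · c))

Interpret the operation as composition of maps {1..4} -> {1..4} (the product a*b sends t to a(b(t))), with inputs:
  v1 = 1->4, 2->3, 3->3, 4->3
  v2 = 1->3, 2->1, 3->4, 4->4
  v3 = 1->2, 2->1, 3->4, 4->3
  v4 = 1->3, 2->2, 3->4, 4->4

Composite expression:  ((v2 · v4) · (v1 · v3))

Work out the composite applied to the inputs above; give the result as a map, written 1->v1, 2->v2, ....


1->4, 2->4, 3->4, 4->4

(v2 · v4) = 1->4, 2->1, 3->4, 4->4
(v1 · v3) = 1->3, 2->4, 3->3, 4->3
((v2 · v4) · (v1 · v3)) = 1->4, 2->4, 3->4, 4->4


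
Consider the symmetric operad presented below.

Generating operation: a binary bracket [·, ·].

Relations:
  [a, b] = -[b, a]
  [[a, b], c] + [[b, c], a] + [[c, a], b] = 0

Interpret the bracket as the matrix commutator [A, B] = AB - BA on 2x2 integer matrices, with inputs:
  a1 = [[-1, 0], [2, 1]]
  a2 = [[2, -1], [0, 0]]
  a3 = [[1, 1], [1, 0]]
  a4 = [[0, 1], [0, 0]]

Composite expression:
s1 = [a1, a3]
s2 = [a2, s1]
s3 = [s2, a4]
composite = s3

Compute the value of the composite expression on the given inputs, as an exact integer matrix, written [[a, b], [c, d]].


[[8, -8], [0, -8]]

[a1, a3] = [[-2, -2], [4, 2]]
[a2, [a1, a3]] = [[-4, -8], [-8, 4]]
[[a2, [a1, a3]], a4] = [[8, -8], [0, -8]]


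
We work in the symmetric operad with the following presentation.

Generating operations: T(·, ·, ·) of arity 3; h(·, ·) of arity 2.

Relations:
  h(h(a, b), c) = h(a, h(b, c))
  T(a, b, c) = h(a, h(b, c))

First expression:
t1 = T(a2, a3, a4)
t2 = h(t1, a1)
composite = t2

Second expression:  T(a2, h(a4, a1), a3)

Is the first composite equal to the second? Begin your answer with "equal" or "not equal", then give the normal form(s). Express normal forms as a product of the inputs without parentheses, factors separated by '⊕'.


not equal; the first gives a2 ⊕ a3 ⊕ a4 ⊕ a1 and the second a2 ⊕ a4 ⊕ a1 ⊕ a3

Reducing the first expression gives a2 ⊕ a3 ⊕ a4 ⊕ a1
Reducing the second expression gives a2 ⊕ a4 ⊕ a1 ⊕ a3
Distinct normal forms: not equal.


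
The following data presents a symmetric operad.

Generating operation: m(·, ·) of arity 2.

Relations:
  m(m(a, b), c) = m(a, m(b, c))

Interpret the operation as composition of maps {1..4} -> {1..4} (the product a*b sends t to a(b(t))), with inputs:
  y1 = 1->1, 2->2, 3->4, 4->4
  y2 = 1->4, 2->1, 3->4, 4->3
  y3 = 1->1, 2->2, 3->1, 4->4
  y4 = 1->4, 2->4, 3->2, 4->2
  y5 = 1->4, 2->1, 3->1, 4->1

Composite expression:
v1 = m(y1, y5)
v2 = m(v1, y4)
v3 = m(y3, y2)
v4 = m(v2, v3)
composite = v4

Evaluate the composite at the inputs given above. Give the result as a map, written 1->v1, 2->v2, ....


m(y1, y5) = 1->4, 2->1, 3->1, 4->1
m(m(y1, y5), y4) = 1->1, 2->1, 3->1, 4->1
m(y3, y2) = 1->4, 2->1, 3->4, 4->1
m(m(m(y1, y5), y4), m(y3, y2)) = 1->1, 2->1, 3->1, 4->1

1->1, 2->1, 3->1, 4->1


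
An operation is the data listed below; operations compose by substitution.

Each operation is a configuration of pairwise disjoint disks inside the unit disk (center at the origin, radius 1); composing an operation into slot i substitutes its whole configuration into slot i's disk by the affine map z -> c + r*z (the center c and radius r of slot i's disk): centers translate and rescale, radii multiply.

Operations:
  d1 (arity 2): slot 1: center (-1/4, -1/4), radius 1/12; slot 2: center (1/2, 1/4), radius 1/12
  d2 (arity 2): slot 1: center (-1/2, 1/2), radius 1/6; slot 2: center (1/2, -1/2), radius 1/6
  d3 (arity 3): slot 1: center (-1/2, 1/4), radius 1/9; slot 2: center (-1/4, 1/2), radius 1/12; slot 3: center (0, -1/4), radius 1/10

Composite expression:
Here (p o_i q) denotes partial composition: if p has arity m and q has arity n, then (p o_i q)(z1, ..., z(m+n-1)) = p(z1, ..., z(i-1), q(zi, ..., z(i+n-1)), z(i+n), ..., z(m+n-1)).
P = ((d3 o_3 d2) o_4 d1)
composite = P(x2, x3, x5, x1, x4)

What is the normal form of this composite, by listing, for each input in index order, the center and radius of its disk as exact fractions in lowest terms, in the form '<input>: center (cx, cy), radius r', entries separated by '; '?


Nesting under d3 composes maps z -> c + r*z down each x-path.
input x2: composing its 1 substitution step yields center (-1/2, 1/4), radius 1/9
input x3: composing its 1 substitution step yields center (-1/4, 1/2), radius 1/12
input x5: composing its 2 substitution steps yields center (-1/20, -1/5), radius 1/60
input x1: composing its 3 substitution steps yields center (11/240, -73/240), radius 1/720
input x4: composing its 3 substitution steps yields center (7/120, -71/240), radius 1/720

x1: center (11/240, -73/240), radius 1/720; x2: center (-1/2, 1/4), radius 1/9; x3: center (-1/4, 1/2), radius 1/12; x4: center (7/120, -71/240), radius 1/720; x5: center (-1/20, -1/5), radius 1/60


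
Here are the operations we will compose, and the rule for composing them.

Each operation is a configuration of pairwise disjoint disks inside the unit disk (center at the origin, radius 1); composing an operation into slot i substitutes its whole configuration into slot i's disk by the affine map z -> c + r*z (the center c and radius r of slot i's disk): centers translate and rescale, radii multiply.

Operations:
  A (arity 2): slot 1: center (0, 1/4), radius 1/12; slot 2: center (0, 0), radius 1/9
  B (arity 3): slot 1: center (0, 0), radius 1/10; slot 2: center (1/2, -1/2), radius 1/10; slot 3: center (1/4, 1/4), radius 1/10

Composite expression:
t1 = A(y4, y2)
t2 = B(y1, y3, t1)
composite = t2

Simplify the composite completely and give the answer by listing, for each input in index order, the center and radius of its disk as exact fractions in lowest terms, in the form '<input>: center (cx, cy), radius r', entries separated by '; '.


y1: center (0, 0), radius 1/10; y2: center (1/4, 1/4), radius 1/90; y3: center (1/2, -1/2), radius 1/10; y4: center (1/4, 11/40), radius 1/120

Affine substitution under B: radii multiply and y-centers shift.
y1: after 1 affine step, its disk has center (0, 0), radius 1/10
y3: after 1 affine step, its disk has center (1/2, -1/2), radius 1/10
y4: after 2 affine steps, its disk has center (1/4, 11/40), radius 1/120
y2: after 2 affine steps, its disk has center (1/4, 1/4), radius 1/90


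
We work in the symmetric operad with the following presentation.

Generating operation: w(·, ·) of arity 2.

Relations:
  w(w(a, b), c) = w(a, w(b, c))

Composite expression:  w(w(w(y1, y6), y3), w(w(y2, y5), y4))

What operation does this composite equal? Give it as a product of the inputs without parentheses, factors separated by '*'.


Under associativity of w, the answer is the y's in reading order.
w(y1, y6) spells out as y1 * y6
w(w(y1, y6), y3) spells out as y1 * y6 * y3
w(y2, y5) spells out as y2 * y5
w(w(y2, y5), y4) spells out as y2 * y5 * y4
w(w(w(y1, y6), y3), w(w(y2, y5), y4)) spells out as y1 * y6 * y3 * y2 * y5 * y4

y1 * y6 * y3 * y2 * y5 * y4


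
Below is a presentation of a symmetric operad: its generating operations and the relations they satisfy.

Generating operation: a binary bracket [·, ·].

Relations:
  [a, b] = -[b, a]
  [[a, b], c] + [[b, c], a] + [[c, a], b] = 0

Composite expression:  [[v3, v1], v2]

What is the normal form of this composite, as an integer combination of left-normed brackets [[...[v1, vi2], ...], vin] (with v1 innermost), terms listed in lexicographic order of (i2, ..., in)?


Expand each bracket as ab - ba; the v1-initial words give the coefficients.
Composite bracket: [[v3, v1], v2]
The bracket unfolds into 4 signed words via [a, b] = ab - ba (2^2 = 4).
Words beginning with v1 determine it all:
  word v1v3v2 has sign -1, contributing -[[v1, v3], v2]

-[[v1, v3], v2]


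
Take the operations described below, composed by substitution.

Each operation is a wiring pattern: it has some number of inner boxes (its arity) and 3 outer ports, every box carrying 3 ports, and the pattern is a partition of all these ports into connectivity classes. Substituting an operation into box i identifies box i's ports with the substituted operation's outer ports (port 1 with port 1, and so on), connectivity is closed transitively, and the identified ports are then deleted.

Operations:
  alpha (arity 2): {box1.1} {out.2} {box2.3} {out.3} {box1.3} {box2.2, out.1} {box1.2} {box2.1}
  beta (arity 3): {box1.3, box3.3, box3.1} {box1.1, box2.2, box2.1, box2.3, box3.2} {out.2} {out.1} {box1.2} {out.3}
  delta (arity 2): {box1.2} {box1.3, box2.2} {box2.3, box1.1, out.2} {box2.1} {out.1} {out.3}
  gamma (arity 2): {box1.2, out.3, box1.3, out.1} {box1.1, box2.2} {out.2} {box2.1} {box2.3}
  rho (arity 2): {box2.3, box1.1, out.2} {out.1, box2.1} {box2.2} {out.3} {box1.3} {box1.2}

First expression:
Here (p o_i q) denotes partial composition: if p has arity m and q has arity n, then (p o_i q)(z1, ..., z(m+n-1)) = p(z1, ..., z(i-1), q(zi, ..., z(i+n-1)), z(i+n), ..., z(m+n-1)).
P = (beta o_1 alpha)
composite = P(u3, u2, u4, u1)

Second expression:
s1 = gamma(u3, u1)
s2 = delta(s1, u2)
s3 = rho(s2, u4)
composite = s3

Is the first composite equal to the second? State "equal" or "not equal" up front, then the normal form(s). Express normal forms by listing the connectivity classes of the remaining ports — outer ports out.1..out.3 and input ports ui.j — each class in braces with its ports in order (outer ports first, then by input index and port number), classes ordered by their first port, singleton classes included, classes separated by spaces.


not equal; first: {out.1} {out.2} {out.3} {u1.1, u1.3} {u1.2, u2.2, u4.1, u4.2, u4.3} {u2.1} {u2.3} {u3.1} {u3.2} {u3.3}; second: {out.1, u4.1} {out.2, u4.3} {out.3} {u1.1} {u1.2, u3.1} {u1.3} {u2.1} {u2.2, u2.3, u3.2, u3.3} {u4.2}


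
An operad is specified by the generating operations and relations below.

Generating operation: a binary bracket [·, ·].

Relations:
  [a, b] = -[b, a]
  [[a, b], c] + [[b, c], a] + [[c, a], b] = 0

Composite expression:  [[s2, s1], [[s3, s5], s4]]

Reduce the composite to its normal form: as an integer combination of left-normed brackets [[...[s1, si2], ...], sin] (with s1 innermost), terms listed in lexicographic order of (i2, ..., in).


-[[[[s1, s2], s3], s5], s4] + [[[[s1, s2], s4], s3], s5] - [[[[s1, s2], s4], s5], s3] + [[[[s1, s2], s5], s3], s4]

A multilinear Lie element is pinned by s1-initial words (s1 innermost).
Composite bracket: [[s2, s1], [[s3, s5], s4]]
The bracket unfolds into 16 signed words via [a, b] = ab - ba (2^4 = 16).
Collect the words opening with s1:
  s1s2s3s5s4 (sign -1) contributes -[[[[s1, s2], s3], s5], s4]
  s1s2s4s3s5 (sign +1) contributes +[[[[s1, s2], s4], s3], s5]
  s1s2s4s5s3 (sign -1) contributes -[[[[s1, s2], s4], s5], s3]
  s1s2s5s3s4 (sign +1) contributes +[[[[s1, s2], s5], s3], s4]


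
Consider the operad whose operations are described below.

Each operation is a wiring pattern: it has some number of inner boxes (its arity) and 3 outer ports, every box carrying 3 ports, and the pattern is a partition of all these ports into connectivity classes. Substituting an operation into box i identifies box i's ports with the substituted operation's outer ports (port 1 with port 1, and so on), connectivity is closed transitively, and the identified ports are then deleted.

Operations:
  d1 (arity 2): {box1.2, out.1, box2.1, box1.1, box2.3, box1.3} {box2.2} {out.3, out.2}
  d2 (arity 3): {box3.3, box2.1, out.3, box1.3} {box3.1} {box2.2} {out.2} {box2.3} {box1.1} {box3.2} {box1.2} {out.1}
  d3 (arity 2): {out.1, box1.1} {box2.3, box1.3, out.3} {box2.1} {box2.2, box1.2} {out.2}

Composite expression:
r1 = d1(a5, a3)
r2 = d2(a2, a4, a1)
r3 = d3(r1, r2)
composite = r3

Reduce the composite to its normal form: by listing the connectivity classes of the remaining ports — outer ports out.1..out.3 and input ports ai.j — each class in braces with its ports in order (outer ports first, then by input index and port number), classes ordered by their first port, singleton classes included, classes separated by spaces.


{out.1, a3.1, a3.3, a5.1, a5.2, a5.3} {out.2} {out.3, a1.3, a2.3, a4.1} {a1.1} {a1.2} {a2.1} {a2.2} {a3.2} {a4.2} {a4.3}


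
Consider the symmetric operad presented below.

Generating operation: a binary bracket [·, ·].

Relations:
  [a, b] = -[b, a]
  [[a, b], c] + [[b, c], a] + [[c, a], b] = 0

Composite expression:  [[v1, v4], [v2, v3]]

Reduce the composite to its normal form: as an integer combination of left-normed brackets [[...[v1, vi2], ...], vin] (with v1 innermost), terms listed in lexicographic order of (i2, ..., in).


Left-normed coefficients sit on the v1-initial expansion words.
Composite bracket: [[v1, v4], [v2, v3]]
Applying ab - ba throughout gives 8 signed words (2^3 = 8).
Collect the words opening with v1:
  from v1v4v2v3, sign +1: term +[[[v1, v4], v2], v3]
  from v1v4v3v2, sign -1: term -[[[v1, v4], v3], v2]

[[[v1, v4], v2], v3] - [[[v1, v4], v3], v2]


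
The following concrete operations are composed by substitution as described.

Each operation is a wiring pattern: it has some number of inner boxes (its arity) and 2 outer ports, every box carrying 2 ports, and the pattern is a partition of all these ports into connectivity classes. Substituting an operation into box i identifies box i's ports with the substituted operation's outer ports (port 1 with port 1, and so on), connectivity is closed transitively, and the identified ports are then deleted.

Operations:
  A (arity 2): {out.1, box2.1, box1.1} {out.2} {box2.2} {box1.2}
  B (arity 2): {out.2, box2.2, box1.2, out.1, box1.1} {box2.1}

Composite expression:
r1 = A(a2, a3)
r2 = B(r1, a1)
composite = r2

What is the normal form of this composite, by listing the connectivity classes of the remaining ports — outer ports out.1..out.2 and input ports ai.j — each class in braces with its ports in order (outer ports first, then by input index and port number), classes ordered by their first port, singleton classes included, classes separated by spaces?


Two ports join when wires chain via B-identified ports.
the subtree at A composes to {out.1, a2.1, a3.1} {out.2} {a2.2} {a3.2} on (a2, a3); out.j = own outer ports
the subtree at B composes to {out.1, out.2, a1.2, a2.1, a3.1} {a1.1} {a2.2} {a3.2} on (a2, a3, a1); out.j = own outer ports

{out.1, out.2, a1.2, a2.1, a3.1} {a1.1} {a2.2} {a3.2}


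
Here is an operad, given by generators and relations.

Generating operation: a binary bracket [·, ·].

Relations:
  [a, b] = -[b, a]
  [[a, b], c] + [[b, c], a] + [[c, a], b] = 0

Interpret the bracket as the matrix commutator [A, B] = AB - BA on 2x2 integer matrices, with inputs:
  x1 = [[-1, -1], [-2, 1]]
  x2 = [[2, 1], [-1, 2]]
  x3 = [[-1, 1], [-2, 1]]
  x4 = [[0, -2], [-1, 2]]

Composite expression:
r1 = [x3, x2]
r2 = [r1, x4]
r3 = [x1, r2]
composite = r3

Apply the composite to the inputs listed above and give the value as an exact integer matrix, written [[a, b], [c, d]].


[x3, x2] = [[1, -2], [-2, -1]]
[[x3, x2], x4] = [[-2, -8], [6, 2]]
[x1, [[x3, x2], x4]] = [[-22, 12], [20, 22]]

[[-22, 12], [20, 22]]


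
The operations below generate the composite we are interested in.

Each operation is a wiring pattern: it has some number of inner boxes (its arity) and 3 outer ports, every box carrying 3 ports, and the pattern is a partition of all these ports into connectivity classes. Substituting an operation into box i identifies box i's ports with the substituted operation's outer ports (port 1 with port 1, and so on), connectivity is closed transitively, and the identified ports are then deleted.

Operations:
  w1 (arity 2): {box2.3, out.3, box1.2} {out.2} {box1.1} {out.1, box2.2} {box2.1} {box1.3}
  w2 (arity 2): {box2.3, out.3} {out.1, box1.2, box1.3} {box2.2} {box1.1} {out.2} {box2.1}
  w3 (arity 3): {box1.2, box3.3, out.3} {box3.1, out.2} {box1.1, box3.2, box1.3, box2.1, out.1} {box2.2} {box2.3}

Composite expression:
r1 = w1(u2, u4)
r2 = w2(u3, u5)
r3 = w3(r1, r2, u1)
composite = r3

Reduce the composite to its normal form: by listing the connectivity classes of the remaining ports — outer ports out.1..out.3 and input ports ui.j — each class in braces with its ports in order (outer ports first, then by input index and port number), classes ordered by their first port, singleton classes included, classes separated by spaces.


Two ports join when wires chain via w3-identified ports.
w1 over (u2, u4) gives {out.1, u4.2} {out.2} {out.3, u2.2, u4.3} {u2.1} {u2.3} {u4.1}, out.j being that stage's outer ports
w2 over (u3, u5) gives {out.1, u3.2, u3.3} {out.2} {out.3, u5.3} {u3.1} {u5.1} {u5.2}, out.j being that stage's outer ports
w3 over (u2, u4, u3, u5, u1) gives {out.1, u1.2, u2.2, u3.2, u3.3, u4.2, u4.3} {out.2, u1.1} {out.3, u1.3} {u2.1} {u2.3} {u3.1} {u4.1} {u5.1} {u5.2} {u5.3}, out.j being that stage's outer ports

{out.1, u1.2, u2.2, u3.2, u3.3, u4.2, u4.3} {out.2, u1.1} {out.3, u1.3} {u2.1} {u2.3} {u3.1} {u4.1} {u5.1} {u5.2} {u5.3}


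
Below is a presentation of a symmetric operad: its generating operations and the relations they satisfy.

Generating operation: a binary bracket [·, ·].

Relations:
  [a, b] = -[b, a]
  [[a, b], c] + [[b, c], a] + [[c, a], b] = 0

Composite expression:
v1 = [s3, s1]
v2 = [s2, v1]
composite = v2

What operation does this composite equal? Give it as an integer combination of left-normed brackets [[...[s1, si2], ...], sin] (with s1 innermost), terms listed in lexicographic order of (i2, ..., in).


[[s1, s3], s2]

A multilinear Lie element is pinned by s1-initial words (s1 innermost).
Composite bracket: [s2, [s3, s1]]
Each bracket splits as ab - ba, giving 4 signed words (2^2 = 4).
Collect the words opening with s1:
  s1s3s2 appears with sign +1, giving the term +[[s1, s3], s2]


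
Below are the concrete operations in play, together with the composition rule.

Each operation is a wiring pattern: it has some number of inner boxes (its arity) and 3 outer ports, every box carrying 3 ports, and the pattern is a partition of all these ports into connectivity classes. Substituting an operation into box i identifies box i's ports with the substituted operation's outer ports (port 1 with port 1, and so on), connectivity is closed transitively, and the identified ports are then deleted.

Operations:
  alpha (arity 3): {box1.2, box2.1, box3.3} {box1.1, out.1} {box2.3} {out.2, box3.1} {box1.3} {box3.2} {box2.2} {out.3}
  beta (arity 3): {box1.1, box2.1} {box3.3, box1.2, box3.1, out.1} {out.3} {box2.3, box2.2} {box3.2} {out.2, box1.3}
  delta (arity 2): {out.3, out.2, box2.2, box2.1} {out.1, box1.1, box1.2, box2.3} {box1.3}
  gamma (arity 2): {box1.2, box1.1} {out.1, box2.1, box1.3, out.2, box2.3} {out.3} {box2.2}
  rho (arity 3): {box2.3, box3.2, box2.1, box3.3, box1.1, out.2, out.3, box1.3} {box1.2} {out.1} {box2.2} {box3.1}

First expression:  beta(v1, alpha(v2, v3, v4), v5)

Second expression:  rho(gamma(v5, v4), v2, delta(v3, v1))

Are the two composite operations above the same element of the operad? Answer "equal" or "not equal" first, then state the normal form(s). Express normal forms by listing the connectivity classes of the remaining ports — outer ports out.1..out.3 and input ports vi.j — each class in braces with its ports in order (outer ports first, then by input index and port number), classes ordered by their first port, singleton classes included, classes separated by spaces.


not equal — first {out.1, v1.2, v5.1, v5.3} {out.2, v1.3} {out.3} {v1.1, v2.1} {v2.2, v3.1, v4.3} {v2.3} {v3.2} {v3.3} {v4.1} {v4.2} {v5.2}, second {out.1} {out.2, out.3, v1.1, v1.2, v2.1, v2.3, v4.1, v4.3, v5.3} {v1.3, v3.1, v3.2} {v2.2} {v3.3} {v4.2} {v5.1, v5.2}


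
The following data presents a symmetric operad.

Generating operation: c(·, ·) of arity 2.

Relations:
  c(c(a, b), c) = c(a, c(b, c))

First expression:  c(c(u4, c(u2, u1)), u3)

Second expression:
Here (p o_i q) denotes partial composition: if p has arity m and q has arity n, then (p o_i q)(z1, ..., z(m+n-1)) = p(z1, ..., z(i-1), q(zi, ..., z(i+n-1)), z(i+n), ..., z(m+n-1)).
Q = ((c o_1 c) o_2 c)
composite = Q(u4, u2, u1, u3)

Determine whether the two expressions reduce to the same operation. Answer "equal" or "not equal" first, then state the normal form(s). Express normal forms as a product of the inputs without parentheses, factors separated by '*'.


equal; both compose to u4 * u2 * u1 * u3

In normal form, the first expression is u4 * u2 * u1 * u3
In normal form, the second expression is u4 * u2 * u1 * u3
The forms coincide; equal.


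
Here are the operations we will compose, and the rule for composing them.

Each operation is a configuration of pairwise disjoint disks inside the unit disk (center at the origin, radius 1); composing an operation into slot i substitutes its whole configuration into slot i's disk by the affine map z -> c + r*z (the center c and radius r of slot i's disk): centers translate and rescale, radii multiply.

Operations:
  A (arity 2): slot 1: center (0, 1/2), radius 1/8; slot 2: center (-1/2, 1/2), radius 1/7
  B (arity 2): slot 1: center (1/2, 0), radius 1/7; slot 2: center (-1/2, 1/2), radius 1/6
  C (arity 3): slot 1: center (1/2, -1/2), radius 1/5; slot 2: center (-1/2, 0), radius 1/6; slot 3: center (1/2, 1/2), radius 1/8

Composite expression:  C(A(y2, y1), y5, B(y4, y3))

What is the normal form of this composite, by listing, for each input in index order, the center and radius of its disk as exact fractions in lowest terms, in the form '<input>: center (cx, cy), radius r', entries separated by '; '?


Nesting under C composes maps z -> c + r*z down each y-path.
input y2: applying the 2 nested substitutions gives center (1/2, -2/5), radius 1/40
input y1: applying the 2 nested substitutions gives center (2/5, -2/5), radius 1/35
input y5: applying the 1 nested substitution gives center (-1/2, 0), radius 1/6
input y4: applying the 2 nested substitutions gives center (9/16, 1/2), radius 1/56
input y3: applying the 2 nested substitutions gives center (7/16, 9/16), radius 1/48

y1: center (2/5, -2/5), radius 1/35; y2: center (1/2, -2/5), radius 1/40; y3: center (7/16, 9/16), radius 1/48; y4: center (9/16, 1/2), radius 1/56; y5: center (-1/2, 0), radius 1/6


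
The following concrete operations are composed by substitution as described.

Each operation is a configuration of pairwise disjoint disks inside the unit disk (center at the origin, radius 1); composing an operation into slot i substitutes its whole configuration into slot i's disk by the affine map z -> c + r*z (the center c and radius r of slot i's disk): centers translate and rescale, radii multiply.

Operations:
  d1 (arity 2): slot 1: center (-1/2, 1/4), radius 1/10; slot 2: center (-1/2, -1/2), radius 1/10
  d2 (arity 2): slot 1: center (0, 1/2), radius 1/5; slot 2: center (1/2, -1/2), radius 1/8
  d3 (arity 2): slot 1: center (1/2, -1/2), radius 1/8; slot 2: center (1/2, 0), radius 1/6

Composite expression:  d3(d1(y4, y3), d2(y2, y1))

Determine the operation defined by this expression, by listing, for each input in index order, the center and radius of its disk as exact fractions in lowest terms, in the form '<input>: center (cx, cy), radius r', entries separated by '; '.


Follow each y-input down from d3: c' goes to c + r*c', radius to r*r'.
y4 passes through 2 substitutions, ending at center (7/16, -15/32), radius 1/80
y3 passes through 2 substitutions, ending at center (7/16, -9/16), radius 1/80
y2 passes through 2 substitutions, ending at center (1/2, 1/12), radius 1/30
y1 passes through 2 substitutions, ending at center (7/12, -1/12), radius 1/48

y1: center (7/12, -1/12), radius 1/48; y2: center (1/2, 1/12), radius 1/30; y3: center (7/16, -9/16), radius 1/80; y4: center (7/16, -15/32), radius 1/80


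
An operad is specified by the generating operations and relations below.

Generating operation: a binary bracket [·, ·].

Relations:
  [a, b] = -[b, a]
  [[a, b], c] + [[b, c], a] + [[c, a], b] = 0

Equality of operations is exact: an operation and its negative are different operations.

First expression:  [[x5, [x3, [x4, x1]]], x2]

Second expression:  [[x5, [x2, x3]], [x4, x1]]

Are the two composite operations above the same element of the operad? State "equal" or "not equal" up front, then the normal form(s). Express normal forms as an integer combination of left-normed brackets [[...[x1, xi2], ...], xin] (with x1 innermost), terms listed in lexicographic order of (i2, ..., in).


not equal: they reduce to -[[[[x1, x4], x3], x5], x2] and -[[[[x1, x4], x2], x3], x5] + [[[[x1, x4], x3], x2], x5] + [[[[x1, x4], x5], x2], x3] - [[[[x1, x4], x5], x3], x2]

The first composite normalizes to -[[[[x1, x4], x3], x5], x2]
The second composite normalizes to -[[[[x1, x4], x2], x3], x5] + [[[[x1, x4], x3], x2], x5] + [[[[x1, x4], x5], x2], x3] - [[[[x1, x4], x5], x3], x2]
The forms do not match — not equal.


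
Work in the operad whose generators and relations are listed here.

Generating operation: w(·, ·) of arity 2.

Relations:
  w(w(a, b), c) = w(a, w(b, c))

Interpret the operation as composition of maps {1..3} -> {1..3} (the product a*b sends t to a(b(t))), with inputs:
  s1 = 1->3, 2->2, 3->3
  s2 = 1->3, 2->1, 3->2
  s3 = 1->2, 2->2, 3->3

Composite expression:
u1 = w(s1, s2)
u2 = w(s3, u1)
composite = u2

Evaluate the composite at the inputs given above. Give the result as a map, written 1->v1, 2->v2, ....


1->3, 2->3, 3->2

w(s1, s2) = 1->3, 2->3, 3->2
w(s3, w(s1, s2)) = 1->3, 2->3, 3->2


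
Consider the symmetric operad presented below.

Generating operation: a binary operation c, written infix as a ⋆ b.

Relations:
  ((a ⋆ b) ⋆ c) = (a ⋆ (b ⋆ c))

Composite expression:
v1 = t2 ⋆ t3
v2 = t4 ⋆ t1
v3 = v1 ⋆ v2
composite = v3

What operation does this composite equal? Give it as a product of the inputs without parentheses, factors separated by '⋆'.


The c-tree's shape is irrelevant; the t-reading-order decides.
(t2 ⋆ t3) flattens to t2 ⋆ t3
(t4 ⋆ t1) flattens to t4 ⋆ t1
((t2 ⋆ t3) ⋆ (t4 ⋆ t1)) flattens to t2 ⋆ t3 ⋆ t4 ⋆ t1

t2 ⋆ t3 ⋆ t4 ⋆ t1


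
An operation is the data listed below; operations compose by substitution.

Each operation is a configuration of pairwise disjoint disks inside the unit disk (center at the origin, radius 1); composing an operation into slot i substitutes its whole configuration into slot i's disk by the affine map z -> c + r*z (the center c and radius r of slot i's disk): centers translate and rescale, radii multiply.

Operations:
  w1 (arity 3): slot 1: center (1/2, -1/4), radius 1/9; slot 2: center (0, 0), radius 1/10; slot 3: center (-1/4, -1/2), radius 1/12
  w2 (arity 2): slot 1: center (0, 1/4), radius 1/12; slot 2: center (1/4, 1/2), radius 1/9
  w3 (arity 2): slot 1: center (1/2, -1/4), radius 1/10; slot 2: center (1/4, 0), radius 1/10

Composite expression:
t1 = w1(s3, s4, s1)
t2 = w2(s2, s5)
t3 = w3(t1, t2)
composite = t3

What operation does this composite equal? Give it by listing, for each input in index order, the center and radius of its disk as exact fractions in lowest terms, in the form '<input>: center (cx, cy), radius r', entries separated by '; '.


Only the slot chain above each s matters under w3; compose those maps.
s3 passes through 2 substitutions, ending at center (11/20, -11/40), radius 1/90
s4 passes through 2 substitutions, ending at center (1/2, -1/4), radius 1/100
s1 passes through 2 substitutions, ending at center (19/40, -3/10), radius 1/120
s2 passes through 2 substitutions, ending at center (1/4, 1/40), radius 1/120
s5 passes through 2 substitutions, ending at center (11/40, 1/20), radius 1/90

s1: center (19/40, -3/10), radius 1/120; s2: center (1/4, 1/40), radius 1/120; s3: center (11/20, -11/40), radius 1/90; s4: center (1/2, -1/4), radius 1/100; s5: center (11/40, 1/20), radius 1/90


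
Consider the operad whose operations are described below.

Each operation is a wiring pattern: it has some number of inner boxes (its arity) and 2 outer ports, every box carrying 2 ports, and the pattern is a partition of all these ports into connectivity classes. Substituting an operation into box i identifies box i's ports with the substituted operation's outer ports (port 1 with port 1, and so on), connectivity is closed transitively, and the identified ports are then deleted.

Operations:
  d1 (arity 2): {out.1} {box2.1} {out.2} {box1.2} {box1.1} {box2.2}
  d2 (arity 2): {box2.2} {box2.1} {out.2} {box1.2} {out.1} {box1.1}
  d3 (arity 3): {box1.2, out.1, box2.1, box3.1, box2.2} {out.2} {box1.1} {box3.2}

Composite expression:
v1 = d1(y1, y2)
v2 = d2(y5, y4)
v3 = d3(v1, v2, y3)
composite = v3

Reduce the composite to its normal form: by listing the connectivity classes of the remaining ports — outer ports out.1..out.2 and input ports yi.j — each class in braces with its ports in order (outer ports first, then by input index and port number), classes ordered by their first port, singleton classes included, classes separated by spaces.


After gluing at d3, chains via deleted ports link the y-ports.
d1 over (y1, y2) gives {out.1} {out.2} {y1.1} {y1.2} {y2.1} {y2.2}, out.j being that stage's outer ports
d2 over (y5, y4) gives {out.1} {out.2} {y4.1} {y4.2} {y5.1} {y5.2}, out.j being that stage's outer ports
d3 over (y1, y2, y5, y4, y3) gives {out.1, y3.1} {out.2} {y1.1} {y1.2} {y2.1} {y2.2} {y3.2} {y4.1} {y4.2} {y5.1} {y5.2}, out.j being that stage's outer ports

{out.1, y3.1} {out.2} {y1.1} {y1.2} {y2.1} {y2.2} {y3.2} {y4.1} {y4.2} {y5.1} {y5.2}


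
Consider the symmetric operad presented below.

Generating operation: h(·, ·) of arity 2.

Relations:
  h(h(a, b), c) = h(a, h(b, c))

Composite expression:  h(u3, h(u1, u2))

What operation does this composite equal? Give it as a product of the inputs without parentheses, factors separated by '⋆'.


All parenthesizations of h agree; list the u-inputs left to right.
h(u1, u2) spells out as u1 ⋆ u2
h(u3, h(u1, u2)) spells out as u3 ⋆ u1 ⋆ u2

u3 ⋆ u1 ⋆ u2


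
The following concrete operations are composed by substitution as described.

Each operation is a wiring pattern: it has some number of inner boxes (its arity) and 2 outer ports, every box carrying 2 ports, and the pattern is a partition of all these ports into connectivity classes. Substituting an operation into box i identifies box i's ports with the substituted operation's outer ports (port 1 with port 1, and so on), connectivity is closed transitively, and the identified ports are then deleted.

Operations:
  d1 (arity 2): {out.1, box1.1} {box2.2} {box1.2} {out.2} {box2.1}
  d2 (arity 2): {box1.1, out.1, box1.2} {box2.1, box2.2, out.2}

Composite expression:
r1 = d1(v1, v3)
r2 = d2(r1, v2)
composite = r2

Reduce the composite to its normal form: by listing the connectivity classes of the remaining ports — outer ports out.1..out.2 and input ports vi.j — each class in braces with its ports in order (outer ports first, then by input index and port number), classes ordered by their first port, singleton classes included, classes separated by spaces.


{out.1, v1.1} {out.2, v2.1, v2.2} {v1.2} {v3.1} {v3.2}


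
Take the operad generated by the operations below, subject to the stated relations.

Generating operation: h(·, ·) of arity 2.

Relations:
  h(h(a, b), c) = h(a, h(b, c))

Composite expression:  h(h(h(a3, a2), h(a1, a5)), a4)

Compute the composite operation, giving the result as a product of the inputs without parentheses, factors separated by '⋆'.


a3 ⋆ a2 ⋆ a1 ⋆ a5 ⋆ a4

Key point: h is associative — brackets drop, the a-order remains.
h(a3, a2) collapses to a3 ⋆ a2
h(a1, a5) collapses to a1 ⋆ a5
h(h(a3, a2), h(a1, a5)) collapses to a3 ⋆ a2 ⋆ a1 ⋆ a5
h(h(h(a3, a2), h(a1, a5)), a4) collapses to a3 ⋆ a2 ⋆ a1 ⋆ a5 ⋆ a4


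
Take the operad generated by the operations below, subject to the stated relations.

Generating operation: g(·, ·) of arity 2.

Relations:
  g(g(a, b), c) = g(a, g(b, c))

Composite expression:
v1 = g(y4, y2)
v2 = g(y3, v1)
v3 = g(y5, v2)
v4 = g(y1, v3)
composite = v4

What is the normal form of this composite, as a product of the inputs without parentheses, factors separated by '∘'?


y1 ∘ y5 ∘ y3 ∘ y4 ∘ y2

All parenthesizations of g agree; list the y-inputs left to right.
g(y4, y2) reduces to y4 ∘ y2
g(y3, g(y4, y2)) reduces to y3 ∘ y4 ∘ y2
g(y5, g(y3, g(y4, y2))) reduces to y5 ∘ y3 ∘ y4 ∘ y2
g(y1, g(y5, g(y3, g(y4, y2)))) reduces to y1 ∘ y5 ∘ y3 ∘ y4 ∘ y2


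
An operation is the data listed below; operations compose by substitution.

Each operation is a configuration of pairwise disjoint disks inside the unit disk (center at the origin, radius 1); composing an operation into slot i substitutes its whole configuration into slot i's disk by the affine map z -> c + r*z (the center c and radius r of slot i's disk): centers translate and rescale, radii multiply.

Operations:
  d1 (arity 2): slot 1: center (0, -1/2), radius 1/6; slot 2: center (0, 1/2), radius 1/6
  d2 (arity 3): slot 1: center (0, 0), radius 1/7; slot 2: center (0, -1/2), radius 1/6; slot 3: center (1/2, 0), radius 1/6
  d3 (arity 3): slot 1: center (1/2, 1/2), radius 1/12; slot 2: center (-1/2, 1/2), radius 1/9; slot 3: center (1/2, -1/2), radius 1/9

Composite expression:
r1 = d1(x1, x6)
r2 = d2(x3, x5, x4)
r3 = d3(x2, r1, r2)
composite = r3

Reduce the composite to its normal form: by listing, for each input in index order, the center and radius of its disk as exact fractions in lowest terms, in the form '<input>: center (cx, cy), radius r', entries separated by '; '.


Each x-disk chains the slot maps above it in d3; radii multiply.
x2 passes through 1 substitution, ending at center (1/2, 1/2), radius 1/12
x1 passes through 2 substitutions, ending at center (-1/2, 4/9), radius 1/54
x6 passes through 2 substitutions, ending at center (-1/2, 5/9), radius 1/54
x3 passes through 2 substitutions, ending at center (1/2, -1/2), radius 1/63
x5 passes through 2 substitutions, ending at center (1/2, -5/9), radius 1/54
x4 passes through 2 substitutions, ending at center (5/9, -1/2), radius 1/54

x1: center (-1/2, 4/9), radius 1/54; x2: center (1/2, 1/2), radius 1/12; x3: center (1/2, -1/2), radius 1/63; x4: center (5/9, -1/2), radius 1/54; x5: center (1/2, -5/9), radius 1/54; x6: center (-1/2, 5/9), radius 1/54


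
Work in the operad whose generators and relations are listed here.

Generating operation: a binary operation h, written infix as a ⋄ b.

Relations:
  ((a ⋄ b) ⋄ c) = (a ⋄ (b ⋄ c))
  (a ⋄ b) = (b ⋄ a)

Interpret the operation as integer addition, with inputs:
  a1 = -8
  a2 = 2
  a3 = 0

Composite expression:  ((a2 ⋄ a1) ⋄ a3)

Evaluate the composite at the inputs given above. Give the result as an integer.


(a2 ⋄ a1) = -6
((a2 ⋄ a1) ⋄ a3) = -6

-6


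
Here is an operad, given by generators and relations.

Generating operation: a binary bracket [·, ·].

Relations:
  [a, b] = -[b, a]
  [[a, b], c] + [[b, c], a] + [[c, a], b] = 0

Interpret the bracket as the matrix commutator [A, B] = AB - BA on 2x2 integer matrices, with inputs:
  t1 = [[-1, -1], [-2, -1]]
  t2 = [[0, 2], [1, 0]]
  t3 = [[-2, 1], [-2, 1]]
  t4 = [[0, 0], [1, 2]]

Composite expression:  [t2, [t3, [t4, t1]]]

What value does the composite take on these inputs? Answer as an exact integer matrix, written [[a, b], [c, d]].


[[-24, 0], [0, 24]]

[t4, t1] = [[1, 2], [-4, -1]]
[t3, [t4, t1]] = [[0, -8], [-16, 0]]
[t2, [t3, [t4, t1]]] = [[-24, 0], [0, 24]]


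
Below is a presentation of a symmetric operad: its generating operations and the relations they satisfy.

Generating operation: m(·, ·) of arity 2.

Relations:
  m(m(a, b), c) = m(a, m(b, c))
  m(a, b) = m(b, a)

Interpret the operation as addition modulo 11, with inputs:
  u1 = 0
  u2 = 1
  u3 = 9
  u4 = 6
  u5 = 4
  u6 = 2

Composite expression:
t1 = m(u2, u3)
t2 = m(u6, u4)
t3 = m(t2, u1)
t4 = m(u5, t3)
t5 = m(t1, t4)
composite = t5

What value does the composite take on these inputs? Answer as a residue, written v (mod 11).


0 (mod 11)

m(u2, u3) = 10
m(u6, u4) = 8
m(m(u6, u4), u1) = 8
m(u5, m(m(u6, u4), u1)) = 1
m(m(u2, u3), m(u5, m(m(u6, u4), u1))) = 0


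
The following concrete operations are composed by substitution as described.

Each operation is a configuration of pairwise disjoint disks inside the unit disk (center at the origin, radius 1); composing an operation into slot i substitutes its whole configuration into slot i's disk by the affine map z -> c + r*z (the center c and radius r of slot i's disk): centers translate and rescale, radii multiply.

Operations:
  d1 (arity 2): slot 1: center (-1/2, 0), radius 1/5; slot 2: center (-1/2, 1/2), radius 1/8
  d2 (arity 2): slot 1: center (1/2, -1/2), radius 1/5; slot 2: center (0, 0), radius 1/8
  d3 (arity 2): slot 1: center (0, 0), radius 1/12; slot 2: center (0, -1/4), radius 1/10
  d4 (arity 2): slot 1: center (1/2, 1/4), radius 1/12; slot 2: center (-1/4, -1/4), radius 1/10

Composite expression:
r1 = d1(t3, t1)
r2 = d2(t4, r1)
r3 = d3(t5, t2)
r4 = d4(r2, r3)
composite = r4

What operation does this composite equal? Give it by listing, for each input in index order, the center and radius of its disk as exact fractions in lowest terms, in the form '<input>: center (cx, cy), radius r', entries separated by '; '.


Nesting under d4 composes maps z -> c + r*z down each t-path.
tracing t4 down its 2-map path: center (13/24, 5/24), radius 1/60
tracing t3 down its 3-map path: center (95/192, 1/4), radius 1/480
tracing t1 down its 3-map path: center (95/192, 49/192), radius 1/768
tracing t5 down its 2-map path: center (-1/4, -1/4), radius 1/120
tracing t2 down its 2-map path: center (-1/4, -11/40), radius 1/100

t1: center (95/192, 49/192), radius 1/768; t2: center (-1/4, -11/40), radius 1/100; t3: center (95/192, 1/4), radius 1/480; t4: center (13/24, 5/24), radius 1/60; t5: center (-1/4, -1/4), radius 1/120


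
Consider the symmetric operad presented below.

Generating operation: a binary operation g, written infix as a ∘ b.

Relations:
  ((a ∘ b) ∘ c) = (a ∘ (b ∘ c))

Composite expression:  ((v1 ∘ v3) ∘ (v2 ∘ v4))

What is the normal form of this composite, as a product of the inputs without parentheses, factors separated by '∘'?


v1 ∘ v3 ∘ v2 ∘ v4

Associativity of g dissolves the nesting; only the v-input order survives.
(v1 ∘ v3) unparenthesizes to v1 ∘ v3
(v2 ∘ v4) unparenthesizes to v2 ∘ v4
((v1 ∘ v3) ∘ (v2 ∘ v4)) unparenthesizes to v1 ∘ v3 ∘ v2 ∘ v4


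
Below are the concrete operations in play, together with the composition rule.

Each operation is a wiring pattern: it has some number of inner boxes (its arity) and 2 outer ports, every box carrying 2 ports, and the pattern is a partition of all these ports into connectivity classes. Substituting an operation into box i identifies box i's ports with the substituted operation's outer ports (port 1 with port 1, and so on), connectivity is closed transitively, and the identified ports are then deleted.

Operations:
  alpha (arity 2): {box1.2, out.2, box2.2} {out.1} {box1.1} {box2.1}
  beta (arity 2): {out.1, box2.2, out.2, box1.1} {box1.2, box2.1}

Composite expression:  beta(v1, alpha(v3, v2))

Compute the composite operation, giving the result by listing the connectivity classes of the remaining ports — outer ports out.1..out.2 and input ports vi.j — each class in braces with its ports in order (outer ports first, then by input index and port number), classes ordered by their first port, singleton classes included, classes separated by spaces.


{out.1, out.2, v1.1, v2.2, v3.2} {v1.2} {v2.1} {v3.1}

Treat the ports identified at beta as solder joints: merge, then drop.
alpha over (v3, v2) gives {out.1} {out.2, v2.2, v3.2} {v2.1} {v3.1}, out.j being that stage's outer ports
beta over (v1, v3, v2) gives {out.1, out.2, v1.1, v2.2, v3.2} {v1.2} {v2.1} {v3.1}, out.j being that stage's outer ports
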